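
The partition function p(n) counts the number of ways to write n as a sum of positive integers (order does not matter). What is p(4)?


Using the generating function prod_{k>=1} 1/(1-x^k), we compute p(4).
By dynamic programming over parts 1 through 4:
p(4) = 5

5


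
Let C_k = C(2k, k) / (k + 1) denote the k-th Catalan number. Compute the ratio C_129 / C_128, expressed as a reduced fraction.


Using C_k = (2k)! / (k! (k+1)!), the ratio C_{k+1}/C_k simplifies to
C_{k+1}/C_k = [(2k+2)! / ((k+1)! (k+2)!)] * [k! (k+1)! / (2k)!]
 = (2k+2)(2k+1) / ((k+1)(k+2)) = 2(2k+1) / (k+2).
For k = 128: 2(2*128 + 1) / (128 + 2) = 514/130 = 257/65.

257/65


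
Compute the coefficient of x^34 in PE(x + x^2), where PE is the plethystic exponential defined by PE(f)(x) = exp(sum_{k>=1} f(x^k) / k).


With f(x) = x + x^2, the exponent is sum_{k>=1} (x^k + x^(2k)) / k = -ln(1 - x) - ln(1 - x^2). Exponentiating:
PE(x + x^2) = 1 / ((1 - x)(1 - x^2)).
This is the generating function for partitions of n into parts of size 1 or 2. The number of 2's can be any j in 0..17, and the rest are 1's, so
[x^34] = floor(34/2) + 1 = 18.

18


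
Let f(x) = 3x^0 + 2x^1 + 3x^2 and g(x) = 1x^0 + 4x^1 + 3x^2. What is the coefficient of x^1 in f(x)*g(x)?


Cauchy product at x^1:
3*4 + 2*1
= 14

14


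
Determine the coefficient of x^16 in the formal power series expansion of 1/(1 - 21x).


The geometric series identity gives 1/(1 - c x) = sum_{k>=0} c^k x^k, so the coefficient of x^k is c^k.
Here c = 21 and k = 16.
Computing: 21^16 = 1430568690241985328321

1430568690241985328321


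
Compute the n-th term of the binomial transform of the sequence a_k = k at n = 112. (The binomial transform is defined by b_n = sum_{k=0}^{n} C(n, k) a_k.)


With a_k = k, b_n = sum_{k=0}^{n} C(n, k) k. Using k * C(n, k) = n * C(n-1, k-1) gives b_n = n * sum_{k>=1} C(n-1, k-1) = n * 2^(n-1).
For n = 112: 112 * 2^111 = 112 * 2596148429267413814265248164610048 = 290768624077950347197707794436325376.

290768624077950347197707794436325376


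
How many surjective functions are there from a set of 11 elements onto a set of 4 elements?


By inclusion-exclusion on which target elements are missed, the number of surjections from an n-set onto a k-set is
surj(n, k) = sum_{j=0}^{k} (-1)^j C(k, j) (k - j)^n.
Equivalently surj(n, k) = k! * S(n, k), where S(n, k) is the Stirling number of the second kind.
For n = 11, k = 4:
S(11, 4) = 145750, so
surj = 4! * 145750 = 24 * 145750 = 3498000.

3498000


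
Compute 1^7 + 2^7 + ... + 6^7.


This power sum has a closed form given by Faulhaber's formula
sum_{k=1}^{m} k^p = (1 / (p + 1)) * sum_{j=0}^{p} C(p + 1, j) B_j m^(p + 1 - j),
but for small m direct computation is fastest:
1 + 128 + 2187 + 16384 + 78125 + 279936 = 376761.

376761


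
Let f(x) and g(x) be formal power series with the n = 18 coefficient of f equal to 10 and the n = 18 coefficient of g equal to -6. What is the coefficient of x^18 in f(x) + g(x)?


Addition of formal power series is termwise.
The coefficient of x^18 in f + g = 10 + -6
= 4

4


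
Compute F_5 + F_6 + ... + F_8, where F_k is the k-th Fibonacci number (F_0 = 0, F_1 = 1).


Use the identity sum_{k=0}^{N} F_k = F_{N+2} - 1 (which follows from F_{k+2} - F_{k+1} = F_k). Then
sum_{k=5}^{8} F_k = (F_{10} - 1) - (F_{6} - 1) = F_{10} - F_{6}.
Computing: F_{10} = 55, F_{6} = 8, so
Sum = 55 - 8 = 47.

47


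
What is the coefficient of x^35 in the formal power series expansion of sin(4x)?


The Maclaurin series is sin(t) = sum_{k>=0} (-1)^k t^(2k+1) / (2k+1)!, so substituting t = 4x, only odd powers of x are nonzero, with coefficient of x^(2k+1) equal to (-1)^k 4^(2k+1) / (2k+1)!.
Write 35 = 2*17 + 1, giving the coefficient (-1)^17 * 4^35 / 35! = -1180591620717411303424/10333147966386144929666651337523200000000 = -274877906944/2405873491984360136479756640625.

-274877906944/2405873491984360136479756640625


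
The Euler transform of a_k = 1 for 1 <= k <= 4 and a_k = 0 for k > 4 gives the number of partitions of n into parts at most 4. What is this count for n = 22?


Partitions of 22 into parts at most 4:
Using generating function (1-x)^(-1)(1-x^2)^(-1)...(1-x^4)^(-1),
the coefficient of x^22 = 136

136


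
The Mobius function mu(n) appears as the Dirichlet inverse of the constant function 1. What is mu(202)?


202 = 2 * 101 (all distinct primes).
mu(202) = (-1)^2 = 1

1


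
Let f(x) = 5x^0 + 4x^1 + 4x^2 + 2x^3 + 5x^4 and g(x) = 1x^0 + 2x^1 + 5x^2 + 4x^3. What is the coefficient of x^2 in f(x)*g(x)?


Cauchy product at x^2:
5*5 + 4*2 + 4*1
= 37

37


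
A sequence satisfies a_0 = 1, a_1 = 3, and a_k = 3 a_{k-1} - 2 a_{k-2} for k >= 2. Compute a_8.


The characteristic equation is t^2 - 3 t + 2 = 0, with roots r_1 = 2 and r_2 = 1 (so c_1 = r_1 + r_2, c_2 = -r_1 r_2 as required).
One can use the closed form a_n = A r_1^n + B r_2^n, but direct iteration is more reliable:
a_0 = 1, a_1 = 3, a_2 = 7, a_3 = 15, a_4 = 31, a_5 = 63, a_6 = 127, a_7 = 255, a_8 = 511.
So a_8 = 511.

511


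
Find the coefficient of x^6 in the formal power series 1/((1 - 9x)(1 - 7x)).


By partial fractions or Cauchy convolution:
The coefficient equals sum_{k=0}^{6} 9^k * 7^(6-k).
= 1979713

1979713


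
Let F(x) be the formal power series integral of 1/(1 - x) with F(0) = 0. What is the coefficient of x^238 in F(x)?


1/(1 - x) = sum_{k>=0} x^k. Integrating termwise and using F(0) = 0 gives
F(x) = sum_{k>=0} x^(k+1) / (k+1) = sum_{m>=1} x^m / m = -ln(1 - x).
So the coefficient of x^238 is 1/238 = 1/238.

1/238


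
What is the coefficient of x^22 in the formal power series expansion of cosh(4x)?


The Maclaurin series is cosh(t) = sum_{m>=0} t^(2m) / (2m)!, so substituting t = 4x, only even powers of x are nonzero, with coefficient of x^(2m) equal to 4^(2m) / (2m)!.
For x^22 the coefficient is 4^22/22! = 17592186044416/1124000727777607680000 = 33554432/2143861251406875.

33554432/2143861251406875


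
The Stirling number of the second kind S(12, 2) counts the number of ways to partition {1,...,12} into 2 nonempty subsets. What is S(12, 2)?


Using the explicit formula S(n,k) = (1/k!) sum_{j=0}^{k} (-1)^(k-j) C(k,j) j^n:
S(12, 2) = 2047
Equivalently, S(n,k) is n! times the coefficient of x^n in the EGF (e^x - 1)^k / k!.

2047


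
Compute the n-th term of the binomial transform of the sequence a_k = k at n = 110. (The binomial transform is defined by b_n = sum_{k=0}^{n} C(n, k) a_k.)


With a_k = k, b_n = sum_{k=0}^{n} C(n, k) k. Using k * C(n, k) = n * C(n-1, k-1) gives b_n = n * sum_{k>=1} C(n-1, k-1) = n * 2^(n-1).
For n = 110: 110 * 2^109 = 110 * 649037107316853453566312041152512 = 71394081804853879892294324526776320.

71394081804853879892294324526776320


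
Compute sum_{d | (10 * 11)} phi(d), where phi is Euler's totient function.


First, 10 * 11 = 110. One classical identity is sum_{d | n} phi(d) = n (each k in [1, n] has a unique gcd with n, and among the k's with gcd(k, n) = n/d there are phi(d) of them). So the sum equals 110. We also verify directly:
Divisors of 110: 1, 2, 5, 10, 11, 22, 55, 110.
phi values: 1, 1, 4, 4, 10, 10, 40, 40.
Sum = 110.

110


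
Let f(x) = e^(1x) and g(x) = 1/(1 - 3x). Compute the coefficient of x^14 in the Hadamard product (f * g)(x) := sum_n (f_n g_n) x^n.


Expanding: f_k = 1^k/k! (from e^(1x)) and g_k = 3^k (from 1/(1 - 3x)). So the Hadamard coefficient (f * g)_k = 1^k 3^k / k! = (3)^k / k!.
For k = 14: 3^14/14! = 4782969/87178291200 = 19683/358758400.

19683/358758400


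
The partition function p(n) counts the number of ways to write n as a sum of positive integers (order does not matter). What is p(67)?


Using the generating function prod_{k>=1} 1/(1-x^k), we compute p(67).
By dynamic programming over parts 1 through 67:
p(67) = 2679689

2679689


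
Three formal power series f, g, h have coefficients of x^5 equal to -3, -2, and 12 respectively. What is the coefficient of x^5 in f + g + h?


Series addition is componentwise:
-3 + -2 + 12
= 7

7


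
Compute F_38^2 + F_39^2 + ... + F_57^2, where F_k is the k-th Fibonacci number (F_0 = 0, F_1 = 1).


There is a standard identity sum_{k=0}^{N} F_k^2 = F_N * F_{N+1} (proved inductively from the telescoping relation F_k^2 = F_k F_{k+1} - F_{k-1} F_k). Then
sum_{k=38}^{57} F_k^2 = F_57 F_58 - F_37 F_38.
Computing: F_57 = 365435296162, F_58 = 591286729879, F_37 = 24157817, F_38 = 39088169.
Sum = 365435296162 * 591286729879 - 24157817 * 39088169 = 216077040305708025857325.

216077040305708025857325


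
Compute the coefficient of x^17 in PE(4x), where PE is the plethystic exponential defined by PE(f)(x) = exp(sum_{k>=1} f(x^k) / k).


With f(x) = 4x, the exponent is sum_{k>=1} 4 x^k / k = 4 * (-ln(1 - x)). Exponentiating:
PE(4x) = exp(-4 ln(1 - x)) = 1/(1 - x)^4.
By the negative binomial expansion, [x^n] 1/(1 - x)^4 = C(n + 3, 3).
For n = 17: C(20, 3) = 1140.

1140


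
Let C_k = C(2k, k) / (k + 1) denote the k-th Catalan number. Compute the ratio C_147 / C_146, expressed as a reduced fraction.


Using C_k = (2k)! / (k! (k+1)!), the ratio C_{k+1}/C_k simplifies to
C_{k+1}/C_k = [(2k+2)! / ((k+1)! (k+2)!)] * [k! (k+1)! / (2k)!]
 = (2k+2)(2k+1) / ((k+1)(k+2)) = 2(2k+1) / (k+2).
For k = 146: 2(2*146 + 1) / (146 + 2) = 586/148 = 293/74.

293/74


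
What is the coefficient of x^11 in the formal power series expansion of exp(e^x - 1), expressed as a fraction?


exp(e^x - 1) is the exponential generating function for the Bell numbers Bell_k: exp(e^x - 1) = sum_{k>=0} Bell_k x^k / k!.
So the coefficient of x^11 in exp(e^x - 1) is Bell_11 / 11!.
Computing: Bell_11 = 678570 and 11! = 39916800, giving
678570/39916800 = 22619/1330560.

22619/1330560


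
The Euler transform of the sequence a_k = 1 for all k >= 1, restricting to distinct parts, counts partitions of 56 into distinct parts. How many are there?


Partitions of 56 into distinct parts can be computed via generating function.
Product (1+x)(1+x^2)(1+x^3)...
The coefficient of x^56 = 7108

7108


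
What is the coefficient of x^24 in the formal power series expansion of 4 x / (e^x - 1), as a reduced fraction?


The exponential generating function for Bernoulli numbers is
x / (e^x - 1) = sum_{k>=0} B_k x^k / k!.
So the coefficient of x^24 in 4 x / (e^x - 1) is 4 B_24 / 24!.
Computing: B_24 = -236364091/2730, 24! = 620448401733239439360000, giving
4 * -236364091/2730 / 620448401733239439360000 = -236364091/423456034182935917363200000.

-236364091/423456034182935917363200000


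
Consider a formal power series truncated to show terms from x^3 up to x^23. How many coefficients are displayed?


From x^3 to x^23 inclusive, the count is 23 - 3 + 1 = 21.

21


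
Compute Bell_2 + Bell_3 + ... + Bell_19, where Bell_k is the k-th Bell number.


Recall Bell_k counts set partitions of a k-set (with Bell_0 = 1 by convention).
Bell_2 through Bell_19: 2, 5, 15, 52, 203, 877, 4140, 21147, 115975, 678570, 4213597, 27644437, 190899322, 1382958545, 10480142147, 82864869804, 682076806159, 5832742205057
Sum = 2 + 5 + 15 + 52 + 203 + 877 + 4140 + 21147 + 115975 + 678570 + 4213597 + 27644437 + 190899322 + 1382958545 + 10480142147 + 82864869804 + 682076806159 + 5832742205057 = 6609770560054.

6609770560054


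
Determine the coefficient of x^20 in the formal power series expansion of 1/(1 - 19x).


The geometric series identity gives 1/(1 - c x) = sum_{k>=0} c^k x^k, so the coefficient of x^k is c^k.
Here c = 19 and k = 20.
Computing: 19^20 = 37589973457545958193355601

37589973457545958193355601


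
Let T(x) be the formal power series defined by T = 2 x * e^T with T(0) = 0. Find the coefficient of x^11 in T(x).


Apply the Lagrange inversion formula: if T = 2 x * phi(T) with phi(t) = e^t, then
[x^n] T = 2^n * (1/n) [t^(n-1)] phi(t)^n = 2^n * (1/n) [t^(n-1)] e^(n t) = 2^n * (1/n) * n^(n-1) / (n-1)! = 2^n * n^(n-1) / n!.
When c = 1 this is the Cayley count of rooted labeled trees on n vertices, divided by n!.
For n = 11: 2^11 * 11^10 / 11! = 2048 * 25937424601/39916800 = 18863581528/14175.

18863581528/14175


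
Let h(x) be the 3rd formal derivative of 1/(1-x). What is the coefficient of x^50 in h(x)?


Differentiating 3 times: d^3/dx^3 [1/(1-x)] = 3!/(1-x)^4.
The expansion 1/(1-x)^4 = sum_{k>=0} C(k+3, 3) x^k, so the coefficient of x^n in 3!/(1-x)^4 is 3! * C(n+3, 3).
For n = 50: 6 * C(53, 3) = 6 * 23426 = 140556

140556


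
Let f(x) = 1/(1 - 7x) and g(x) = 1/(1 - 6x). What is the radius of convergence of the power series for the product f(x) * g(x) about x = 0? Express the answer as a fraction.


The radius of 1/(1 - 7x) is 1/7 (nearest singularity at x = 1/7), and the radius of 1/(1 - 6x) is 1/6.
The product f(x)*g(x) = 1/((1 - 7x)(1 - 6x)) has singularities at both 1/7 and 1/6, so its radius of convergence is the distance to the nearest one:
min(1/7, 1/6) = 1/7.

1/7


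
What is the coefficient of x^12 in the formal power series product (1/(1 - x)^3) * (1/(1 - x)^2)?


Combine the factors: (1/(1 - x)^3) * (1/(1 - x)^2) = 1/(1 - x)^5.
Then use 1/(1 - x)^r = sum_{k>=0} C(k + r - 1, r - 1) x^k with r = 5 and k = 12:
C(16, 4) = 1820.

1820


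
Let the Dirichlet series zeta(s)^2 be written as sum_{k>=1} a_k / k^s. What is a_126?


The Dirichlet convolution of the constant function 1 with itself gives (1 * 1)(k) = sum_{d | k} 1 = d(k), the number of positive divisors of k.
Since zeta(s) = sum_{k>=1} 1/k^s, we have zeta(s)^2 = sum_{k>=1} d(k)/k^s, so a_k = d(k).
For k = 126: the divisors are 1, 2, 3, 6, 7, 9, 14, 18, 21, 42, 63, 126.
Count = 12.

12


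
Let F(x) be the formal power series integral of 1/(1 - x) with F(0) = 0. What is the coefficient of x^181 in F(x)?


1/(1 - x) = sum_{k>=0} x^k. Integrating termwise and using F(0) = 0 gives
F(x) = sum_{k>=0} x^(k+1) / (k+1) = sum_{m>=1} x^m / m = -ln(1 - x).
So the coefficient of x^181 is 1/181 = 1/181.

1/181


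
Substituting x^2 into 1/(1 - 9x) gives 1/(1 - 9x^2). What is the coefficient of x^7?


Since 1/(1 - 9x^2) only has even powers of x,
the coefficient of x^7 (odd) is 0.

0


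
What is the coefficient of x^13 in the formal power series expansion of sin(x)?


The Maclaurin series is sin(t) = sum_{k>=0} (-1)^k t^(2k+1) / (2k+1)!, so substituting t = x, only odd powers of x are nonzero, with coefficient of x^(2k+1) equal to (-1)^k / (2k+1)!.
Write 13 = 2*6 + 1, giving the coefficient (-1)^6 / 13! = 1/6227020800 = 1/6227020800.

1/6227020800


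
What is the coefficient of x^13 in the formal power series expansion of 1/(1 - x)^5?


The expansion 1/(1 - x)^r = sum_{k>=0} C(k + r - 1, r - 1) x^k follows from the multiset / negative-binomial theorem (or from repeated differentiation of the geometric series).
For r = 5 and k = 13:
C(17, 4) = 355687428096000 / (24 * 6227020800) = 2380.

2380


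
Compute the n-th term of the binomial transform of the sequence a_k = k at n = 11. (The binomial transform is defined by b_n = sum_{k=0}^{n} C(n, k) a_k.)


With a_k = k, b_n = sum_{k=0}^{n} C(n, k) k. Using k * C(n, k) = n * C(n-1, k-1) gives b_n = n * sum_{k>=1} C(n-1, k-1) = n * 2^(n-1).
For n = 11: 11 * 2^10 = 11 * 1024 = 11264.

11264


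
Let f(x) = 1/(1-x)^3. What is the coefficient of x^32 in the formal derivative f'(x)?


Differentiate: d/dx [ 1/(1-x)^r ] = r / (1-x)^(r+1).
Here r = 3, so f'(x) = 3 / (1-x)^4.
The expansion of 1/(1-x)^(r+1) has coefficient of x^n equal to C(n+r, r).
So the coefficient of x^32 in f'(x) is
3 * C(35, 3) = 3 * 6545 = 19635

19635


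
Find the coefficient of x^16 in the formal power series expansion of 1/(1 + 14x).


Write 1/(1 + c x) = 1/(1 - (-c) x) and apply the geometric-series identity
1/(1 - y) = sum_{k>=0} y^k to get 1/(1 + c x) = sum_{k>=0} (-c)^k x^k.
So the coefficient of x^k is (-c)^k = (-1)^k * c^k.
Here c = 14 and k = 16:
(-14)^16 = 1 * 2177953337809371136 = 2177953337809371136

2177953337809371136


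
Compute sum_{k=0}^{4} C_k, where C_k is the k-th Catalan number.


C_0 through C_4: 1, 1, 2, 5, 14
Sum = 1 + 1 + 2 + 5 + 14
= 23

23


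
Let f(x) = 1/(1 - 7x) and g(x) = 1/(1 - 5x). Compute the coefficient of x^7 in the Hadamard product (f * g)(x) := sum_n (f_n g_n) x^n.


f has coefficients f_k = 7^k and g has coefficients g_k = 5^k, so the Hadamard product has coefficient (f*g)_k = 7^k * 5^k = 35^k.
For k = 7: 35^7 = 64339296875.

64339296875


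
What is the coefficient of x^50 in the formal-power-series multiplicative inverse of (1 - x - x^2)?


Let the inverse be f(x) = sum_{k>=0} a_k x^k. From f(x) * (1 - x - x^2) = 1 and matching coefficients:
 x^0: a_0 = 1.
 x^1: a_1 - a_0 = 0, so a_1 = 1.
 x^k (k >= 2): a_k - a_{k-1} - a_{k-2} = 0, i.e. a_k = a_{k-1} + a_{k-2}.
This is the Fibonacci-type recurrence shifted so that a_0 = a_1 = 1.
Iterating: a_0=1, a_1=1, a_2=2, a_3=3, a_4=5, a_5=8, a_6=13, a_7=21, a_8=34, a_9=55, ...
a_50 = 20365011074.

20365011074


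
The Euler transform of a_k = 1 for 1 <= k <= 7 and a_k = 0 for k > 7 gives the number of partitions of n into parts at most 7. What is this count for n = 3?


Partitions of 3 into parts at most 7:
Using generating function (1-x)^(-1)(1-x^2)^(-1)...(1-x^7)^(-1),
the coefficient of x^3 = 3

3


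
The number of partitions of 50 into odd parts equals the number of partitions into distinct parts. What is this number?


Computing partitions of 50 into odd parts (1, 3, 5, ...):
Using the generating function prod_{k>=0} 1/(1-x^(2k+1)),
the count is 3658

3658


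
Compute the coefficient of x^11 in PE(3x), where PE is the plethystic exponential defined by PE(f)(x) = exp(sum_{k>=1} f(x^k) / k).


With f(x) = 3x, the exponent is sum_{k>=1} 3 x^k / k = 3 * (-ln(1 - x)). Exponentiating:
PE(3x) = exp(-3 ln(1 - x)) = 1/(1 - x)^3.
By the negative binomial expansion, [x^n] 1/(1 - x)^3 = C(n + 2, 2).
For n = 11: C(13, 2) = 78.

78


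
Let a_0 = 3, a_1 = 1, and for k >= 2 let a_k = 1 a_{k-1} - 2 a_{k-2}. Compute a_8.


Iterating the recurrence forward:
a_0 = 3
a_1 = 1
a_2 = 1*1 - 2*3 = -5
a_3 = 1*-5 - 2*1 = -7
a_4 = 1*-7 - 2*-5 = 3
a_5 = 1*3 - 2*-7 = 17
a_6 = 1*17 - 2*3 = 11
a_7 = 1*11 - 2*17 = -23
a_8 = 1*-23 - 2*11 = -45
So a_8 = -45.

-45


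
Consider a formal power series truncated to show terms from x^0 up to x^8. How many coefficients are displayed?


From x^0 to x^8 inclusive, the count is 8 - 0 + 1 = 9.

9


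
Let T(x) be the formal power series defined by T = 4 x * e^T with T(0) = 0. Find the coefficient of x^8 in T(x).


Apply the Lagrange inversion formula: if T = 4 x * phi(T) with phi(t) = e^t, then
[x^n] T = 4^n * (1/n) [t^(n-1)] phi(t)^n = 4^n * (1/n) [t^(n-1)] e^(n t) = 4^n * (1/n) * n^(n-1) / (n-1)! = 4^n * n^(n-1) / n!.
When c = 1 this is the Cayley count of rooted labeled trees on n vertices, divided by n!.
For n = 8: 4^8 * 8^7 / 8! = 65536 * 2097152/40320 = 1073741824/315.

1073741824/315


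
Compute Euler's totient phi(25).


phi(n) counts integers in [1, n] coprime to n. Using the multiplicative formula phi(n) = n * prod_{p | n} (1 - 1/p):
25 = 5^2, so
phi(25) = 25 * (1 - 1/5) = 20.

20


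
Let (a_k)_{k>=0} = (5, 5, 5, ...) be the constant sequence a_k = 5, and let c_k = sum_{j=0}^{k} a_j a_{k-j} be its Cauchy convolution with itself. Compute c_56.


Since a_j = 5 for all j >= 0, the convolution sum becomes
c_k = sum_{j=0}^{k} 5 * 5 = 25 * (k + 1).
Equivalently, the generating function of (a_k) is 5/(1 - x) and its square is 25/(1 - x)^2 = sum_{k>=0} 25(k + 1) x^k.
For k = 56: 25 * 57 = 1425.

1425


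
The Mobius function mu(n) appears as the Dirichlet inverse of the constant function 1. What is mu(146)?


146 = 2 * 73 (all distinct primes).
mu(146) = (-1)^2 = 1

1


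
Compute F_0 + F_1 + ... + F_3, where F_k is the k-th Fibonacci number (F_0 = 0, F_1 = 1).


Use the identity sum_{k=0}^{N} F_k = F_{N+2} - 1 (which follows from F_{k+2} - F_{k+1} = F_k). Then
sum_{k=0}^{3} F_k = (F_{5} - 1) - (F_{1} - 1) = F_{5} - F_{1}.
Computing: F_{5} = 5, F_{1} = 1, so
Sum = 5 - 1 = 4.

4


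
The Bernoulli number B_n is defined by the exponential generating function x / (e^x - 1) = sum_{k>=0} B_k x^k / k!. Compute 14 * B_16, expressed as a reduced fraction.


Bernoulli numbers can also be computed recursively via B_0 = 1 and sum_{j=0}^{m} C(m+1, j) B_j = 0 for m >= 1. Odd-index Bernoulli numbers vanish for k >= 3.
Computing B_16 = -3617/510, so 14 * B_16 = 14 * -3617/510 = -25319/255.

-25319/255


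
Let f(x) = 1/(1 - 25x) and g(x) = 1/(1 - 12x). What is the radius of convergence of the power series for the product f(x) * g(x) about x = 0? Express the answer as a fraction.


The radius of 1/(1 - 25x) is 1/25 (nearest singularity at x = 1/25), and the radius of 1/(1 - 12x) is 1/12.
The product f(x)*g(x) = 1/((1 - 25x)(1 - 12x)) has singularities at both 1/25 and 1/12, so its radius of convergence is the distance to the nearest one:
min(1/25, 1/12) = 1/25.

1/25


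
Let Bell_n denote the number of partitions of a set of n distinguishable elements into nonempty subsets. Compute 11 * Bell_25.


Bell_25 can be computed from the Bell triangle or from Dobinski's identity Bell_n = (1/e) * sum_{k>=0} k^n / k!.
Computing Bell_25 = 4638590332229999353.
Then 11 * 4638590332229999353 = 51024493654529992883.

51024493654529992883


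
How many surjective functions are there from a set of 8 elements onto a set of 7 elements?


By inclusion-exclusion on which target elements are missed, the number of surjections from an n-set onto a k-set is
surj(n, k) = sum_{j=0}^{k} (-1)^j C(k, j) (k - j)^n.
Equivalently surj(n, k) = k! * S(n, k), where S(n, k) is the Stirling number of the second kind.
For n = 8, k = 7:
S(8, 7) = 28, so
surj = 7! * 28 = 5040 * 28 = 141120.

141120


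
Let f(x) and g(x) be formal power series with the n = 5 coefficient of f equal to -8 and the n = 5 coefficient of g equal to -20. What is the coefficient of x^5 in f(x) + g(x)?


Addition of formal power series is termwise.
The coefficient of x^5 in f + g = -8 + -20
= -28

-28


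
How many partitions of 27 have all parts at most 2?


Using the generating function (1-x)^(-1)(1-x^2)^(-1),
the coefficient of x^27 counts these restricted partitions.
Result = 14

14


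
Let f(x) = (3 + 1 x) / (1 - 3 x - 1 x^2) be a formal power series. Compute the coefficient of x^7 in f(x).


Write f(x) = sum_{k>=0} a_k x^k. Multiplying both sides by 1 - 3 x - 1 x^2 gives
(1 - 3 x - 1 x^2) sum_{k>=0} a_k x^k = 3 + 1 x.
Matching coefficients:
 x^0: a_0 = 3
 x^1: a_1 - 3 a_0 = 1  =>  a_1 = 3*3 + 1 = 10
 x^k (k >= 2): a_k = 3 a_{k-1} + 1 a_{k-2}.
Iterating: a_2 = 33, a_3 = 109, a_4 = 360, a_5 = 1189, a_6 = 3927, a_7 = 12970.
So the coefficient of x^7 is 12970.

12970


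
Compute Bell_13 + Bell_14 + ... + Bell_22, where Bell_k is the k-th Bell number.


Recall Bell_k counts set partitions of a k-set (with Bell_0 = 1 by convention).
Bell_13 through Bell_22: 27644437, 190899322, 1382958545, 10480142147, 82864869804, 682076806159, 5832742205057, 51724158235372, 474869816156751, 4506715738447323
Sum = 27644437 + 190899322 + 1382958545 + 10480142147 + 82864869804 + 682076806159 + 5832742205057 + 51724158235372 + 474869816156751 + 4506715738447323 = 5039919478364917.

5039919478364917


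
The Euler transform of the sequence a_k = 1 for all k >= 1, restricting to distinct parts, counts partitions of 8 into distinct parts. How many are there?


Partitions of 8 into distinct parts can be computed via generating function.
Product (1+x)(1+x^2)(1+x^3)...
The coefficient of x^8 = 6

6


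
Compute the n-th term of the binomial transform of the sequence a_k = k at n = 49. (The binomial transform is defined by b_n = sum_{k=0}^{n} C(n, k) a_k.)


With a_k = k, b_n = sum_{k=0}^{n} C(n, k) k. Using k * C(n, k) = n * C(n-1, k-1) gives b_n = n * sum_{k>=1} C(n-1, k-1) = n * 2^(n-1).
For n = 49: 49 * 2^48 = 49 * 281474976710656 = 13792273858822144.

13792273858822144


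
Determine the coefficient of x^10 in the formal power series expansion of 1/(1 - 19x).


The geometric series identity gives 1/(1 - c x) = sum_{k>=0} c^k x^k, so the coefficient of x^k is c^k.
Here c = 19 and k = 10.
Computing: 19^10 = 6131066257801

6131066257801


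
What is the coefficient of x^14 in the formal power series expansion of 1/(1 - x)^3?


The expansion 1/(1 - x)^r = sum_{k>=0} C(k + r - 1, r - 1) x^k follows from the multiset / negative-binomial theorem (or from repeated differentiation of the geometric series).
For r = 3 and k = 14:
C(16, 2) = 20922789888000 / (2 * 87178291200) = 120.

120


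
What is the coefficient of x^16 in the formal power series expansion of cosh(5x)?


The Maclaurin series is cosh(t) = sum_{m>=0} t^(2m) / (2m)!, so substituting t = 5x, only even powers of x are nonzero, with coefficient of x^(2m) equal to 5^(2m) / (2m)!.
For x^16 the coefficient is 5^16/16! = 152587890625/20922789888000 = 1220703125/167382319104.

1220703125/167382319104


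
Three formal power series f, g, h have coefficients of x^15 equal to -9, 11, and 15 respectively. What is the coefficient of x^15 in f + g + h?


Series addition is componentwise:
-9 + 11 + 15
= 17

17


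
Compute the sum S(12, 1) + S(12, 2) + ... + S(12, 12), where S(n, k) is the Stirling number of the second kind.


By definition, S(n, k) counts partitions of an n-set into exactly k nonempty blocks.
Computing row n = 12 for k = 1..12:
S(12, k): 1, 2047, 86526, 611501, 1379400, 1323652, 627396, 159027, 22275, 1705, 66, 1
Sum = 4213597. (This equals Bell_12 since the sum runs over all k.)

4213597


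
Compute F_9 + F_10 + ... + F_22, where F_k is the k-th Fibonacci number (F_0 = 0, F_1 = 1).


Use the identity sum_{k=0}^{N} F_k = F_{N+2} - 1 (which follows from F_{k+2} - F_{k+1} = F_k). Then
sum_{k=9}^{22} F_k = (F_{24} - 1) - (F_{10} - 1) = F_{24} - F_{10}.
Computing: F_{24} = 46368, F_{10} = 55, so
Sum = 46368 - 55 = 46313.

46313


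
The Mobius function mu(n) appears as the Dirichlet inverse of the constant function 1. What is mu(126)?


126 has a squared prime factor, so mu(126) = 0.
Factorization reveals a repeated prime.

0


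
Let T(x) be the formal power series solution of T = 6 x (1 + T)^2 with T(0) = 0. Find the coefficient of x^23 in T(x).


Apply the Lagrange inversion formula: if T = 6 x * phi(T) with phi(t) = (1 + t)^2, then [x^n] T = 6^n * (1/n) [t^(n-1)] phi(t)^n = 6^n * (1/n) [t^(n-1)] (1 + t)^(2n) = 6^n * (1/n) C(2n, n-1).
Using the identity C(2n, n-1) = C(2n, n) * n / (n+1), the unscaled factor equals C(2n, n) / (n+1) = C_n, the n-th Catalan number.
For n = 23: C_23 = C(46, 23) / 24 = 8233430727600/24 = 343059613650.
With the 6^23 = 789730223053602816 factor, the coefficient is 789730223053602816 * 343059613650 = 270924545208497305297512038400.

270924545208497305297512038400


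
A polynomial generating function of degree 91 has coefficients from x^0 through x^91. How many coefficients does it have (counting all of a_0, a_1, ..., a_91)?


A polynomial of degree 91 takes the form a_0 + a_1 x + ... + a_91 x^91.
The number of coefficients is 91 + 1 = 92.

92


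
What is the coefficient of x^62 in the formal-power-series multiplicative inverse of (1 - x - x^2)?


Let the inverse be f(x) = sum_{k>=0} a_k x^k. From f(x) * (1 - x - x^2) = 1 and matching coefficients:
 x^0: a_0 = 1.
 x^1: a_1 - a_0 = 0, so a_1 = 1.
 x^k (k >= 2): a_k - a_{k-1} - a_{k-2} = 0, i.e. a_k = a_{k-1} + a_{k-2}.
This is the Fibonacci-type recurrence shifted so that a_0 = a_1 = 1.
Iterating: a_0=1, a_1=1, a_2=2, a_3=3, a_4=5, a_5=8, a_6=13, a_7=21, a_8=34, a_9=55, ...
a_62 = 6557470319842.

6557470319842


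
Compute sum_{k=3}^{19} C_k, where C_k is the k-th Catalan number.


C_3 through C_19: 5, 14, 42, 132, 429, 1430, 4862, 16796, 58786, 208012, 742900, 2674440, 9694845, 35357670, 129644790, 477638700, 1767263190
Sum = 5 + 14 + 42 + 132 + 429 + 1430 + 4862 + 16796 + 58786 + 208012 + 742900 + 2674440 + 9694845 + 35357670 + 129644790 + 477638700 + 1767263190
= 2423307043

2423307043


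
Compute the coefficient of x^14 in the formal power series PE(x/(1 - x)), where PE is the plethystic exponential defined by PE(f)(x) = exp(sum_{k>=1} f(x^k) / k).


For f(x) = x/(1 - x) we have
sum_{k>=1} f(x^k) / k = sum_{k>=1} (1/k) * x^k / (1 - x^k) = sum_{k, m >= 1} x^(k m) / k,
which after exponentiating simplifies to
PE(x/(1 - x)) = prod_{k>=1} 1 / (1 - x^k).
This is the generating function for the partition function p(n), so the coefficient of x^14 is p(14).
Computing p(14) by dynamic programming over parts 1, 2, ..., 14: p(14) = 135.

135


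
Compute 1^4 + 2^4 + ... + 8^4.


This power sum has a closed form given by Faulhaber's formula
sum_{k=1}^{m} k^p = (1 / (p + 1)) * sum_{j=0}^{p} C(p + 1, j) B_j m^(p + 1 - j),
but for small m direct computation is fastest:
1 + 16 + 81 + 256 + 625 + 1296 + 2401 + 4096 = 8772.

8772


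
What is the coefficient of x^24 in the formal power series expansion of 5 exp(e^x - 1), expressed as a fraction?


exp(e^x - 1) is the exponential generating function for the Bell numbers Bell_k: exp(e^x - 1) = sum_{k>=0} Bell_k x^k / k!.
So the coefficient of x^24 in 5 exp(e^x - 1) is 5 Bell_24 / 24!.
Computing: Bell_24 = 445958869294805289 and 24! = 620448401733239439360000, giving
5 * 445958869294805289/620448401733239439360000 = 148652956431601763/41363226782215962624000.

148652956431601763/41363226782215962624000


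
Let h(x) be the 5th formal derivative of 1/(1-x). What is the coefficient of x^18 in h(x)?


Differentiating 5 times: d^5/dx^5 [1/(1-x)] = 5!/(1-x)^6.
The expansion 1/(1-x)^6 = sum_{k>=0} C(k+5, 5) x^k, so the coefficient of x^n in 5!/(1-x)^6 is 5! * C(n+5, 5).
For n = 18: 120 * C(23, 5) = 120 * 33649 = 4037880

4037880


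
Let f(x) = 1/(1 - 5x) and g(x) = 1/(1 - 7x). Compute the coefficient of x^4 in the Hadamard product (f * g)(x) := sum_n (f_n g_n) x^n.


f has coefficients f_k = 5^k and g has coefficients g_k = 7^k, so the Hadamard product has coefficient (f*g)_k = 5^k * 7^k = 35^k.
For k = 4: 35^4 = 1500625.

1500625


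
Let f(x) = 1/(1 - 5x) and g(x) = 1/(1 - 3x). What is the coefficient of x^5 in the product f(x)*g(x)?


The coefficient of x^n in f*g is the Cauchy product: sum_{k=0}^{n} a^k * b^(n-k).
With a=5, b=3, n=5:
sum_{k=0}^{5} 5^k * 3^(5-k)
= 7448

7448


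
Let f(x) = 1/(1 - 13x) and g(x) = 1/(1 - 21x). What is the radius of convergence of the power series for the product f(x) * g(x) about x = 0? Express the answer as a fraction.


The radius of 1/(1 - 13x) is 1/13 (nearest singularity at x = 1/13), and the radius of 1/(1 - 21x) is 1/21.
The product f(x)*g(x) = 1/((1 - 13x)(1 - 21x)) has singularities at both 1/13 and 1/21, so its radius of convergence is the distance to the nearest one:
min(1/13, 1/21) = 1/21.

1/21


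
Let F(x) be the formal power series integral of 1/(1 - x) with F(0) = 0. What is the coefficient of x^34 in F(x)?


1/(1 - x) = sum_{k>=0} x^k. Integrating termwise and using F(0) = 0 gives
F(x) = sum_{k>=0} x^(k+1) / (k+1) = sum_{m>=1} x^m / m = -ln(1 - x).
So the coefficient of x^34 is 1/34 = 1/34.

1/34


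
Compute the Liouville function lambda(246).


The Liouville function is lambda(k) = (-1)^Omega(k), where Omega(k) counts the prime factors of k with multiplicity.
Factoring: 246 = 2 * 3 * 41, so Omega(246) = 3.
lambda(246) = (-1)^3 = -1.

-1


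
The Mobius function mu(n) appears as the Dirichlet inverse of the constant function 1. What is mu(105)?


105 = 3 * 5 * 7 (all distinct primes).
mu(105) = (-1)^3 = -1

-1


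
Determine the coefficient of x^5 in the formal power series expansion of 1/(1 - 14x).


The geometric series identity gives 1/(1 - c x) = sum_{k>=0} c^k x^k, so the coefficient of x^k is c^k.
Here c = 14 and k = 5.
Computing: 14^5 = 537824

537824


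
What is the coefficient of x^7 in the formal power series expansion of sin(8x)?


The Maclaurin series is sin(t) = sum_{k>=0} (-1)^k t^(2k+1) / (2k+1)!, so substituting t = 8x, only odd powers of x are nonzero, with coefficient of x^(2k+1) equal to (-1)^k 8^(2k+1) / (2k+1)!.
Write 7 = 2*3 + 1, giving the coefficient (-1)^3 * 8^7 / 7! = -2097152/5040 = -131072/315.

-131072/315


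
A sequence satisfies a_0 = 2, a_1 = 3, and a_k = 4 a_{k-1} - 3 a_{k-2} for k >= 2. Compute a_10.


The characteristic equation is t^2 - 4 t + 3 = 0, with roots r_1 = 3 and r_2 = 1 (so c_1 = r_1 + r_2, c_2 = -r_1 r_2 as required).
One can use the closed form a_n = A r_1^n + B r_2^n, but direct iteration is more reliable:
a_0 = 2, a_1 = 3, a_2 = 6, a_3 = 15, a_4 = 42, a_5 = 123, a_6 = 366, a_7 = 1095, a_8 = 3282, a_9 = 9843, a_10 = 29526.
So a_10 = 29526.

29526


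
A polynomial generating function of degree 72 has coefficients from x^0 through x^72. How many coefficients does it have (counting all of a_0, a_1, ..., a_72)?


A polynomial of degree 72 takes the form a_0 + a_1 x + ... + a_72 x^72.
The number of coefficients is 72 + 1 = 73.

73


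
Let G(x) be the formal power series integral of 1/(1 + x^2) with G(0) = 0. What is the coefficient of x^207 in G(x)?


1/(1 + x^2) = sum_{j>=0} (-1)^j x^(2j). Integrating termwise with G(0) = 0:
G(x) = sum_{j>=0} (-1)^j x^(2j+1) / (2j+1) = arctan(x).
Only odd powers are nonzero. For x^207 write 207 = 2*103 + 1, giving
(-1)^103 / 207 = -1/207 = -1/207.

-1/207


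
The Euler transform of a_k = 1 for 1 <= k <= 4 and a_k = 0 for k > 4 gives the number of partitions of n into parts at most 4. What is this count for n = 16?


Partitions of 16 into parts at most 4:
Using generating function (1-x)^(-1)(1-x^2)^(-1)...(1-x^4)^(-1),
the coefficient of x^16 = 64

64


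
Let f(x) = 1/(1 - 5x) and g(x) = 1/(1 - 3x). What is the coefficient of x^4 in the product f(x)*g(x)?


The coefficient of x^n in f*g is the Cauchy product: sum_{k=0}^{n} a^k * b^(n-k).
With a=5, b=3, n=4:
sum_{k=0}^{4} 5^k * 3^(4-k)
= 1441

1441


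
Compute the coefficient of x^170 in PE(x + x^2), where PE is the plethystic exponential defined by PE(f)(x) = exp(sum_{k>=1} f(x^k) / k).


With f(x) = x + x^2, the exponent is sum_{k>=1} (x^k + x^(2k)) / k = -ln(1 - x) - ln(1 - x^2). Exponentiating:
PE(x + x^2) = 1 / ((1 - x)(1 - x^2)).
This is the generating function for partitions of n into parts of size 1 or 2. The number of 2's can be any j in 0..85, and the rest are 1's, so
[x^170] = floor(170/2) + 1 = 86.

86


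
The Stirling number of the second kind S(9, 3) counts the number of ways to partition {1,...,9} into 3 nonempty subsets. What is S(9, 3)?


Using the explicit formula S(n,k) = (1/k!) sum_{j=0}^{k} (-1)^(k-j) C(k,j) j^n:
S(9, 3) = 3025
Equivalently, S(n,k) is n! times the coefficient of x^n in the EGF (e^x - 1)^k / k!.

3025


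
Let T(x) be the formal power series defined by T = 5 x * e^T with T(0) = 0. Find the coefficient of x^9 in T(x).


Apply the Lagrange inversion formula: if T = 5 x * phi(T) with phi(t) = e^t, then
[x^n] T = 5^n * (1/n) [t^(n-1)] phi(t)^n = 5^n * (1/n) [t^(n-1)] e^(n t) = 5^n * (1/n) * n^(n-1) / (n-1)! = 5^n * n^(n-1) / n!.
When c = 1 this is the Cayley count of rooted labeled trees on n vertices, divided by n!.
For n = 9: 5^9 * 9^8 / 9! = 1953125 * 43046721/362880 = 207594140625/896.

207594140625/896


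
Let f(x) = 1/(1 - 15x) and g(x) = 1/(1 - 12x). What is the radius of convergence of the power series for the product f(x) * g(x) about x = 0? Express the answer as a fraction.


The radius of 1/(1 - 15x) is 1/15 (nearest singularity at x = 1/15), and the radius of 1/(1 - 12x) is 1/12.
The product f(x)*g(x) = 1/((1 - 15x)(1 - 12x)) has singularities at both 1/15 and 1/12, so its radius of convergence is the distance to the nearest one:
min(1/15, 1/12) = 1/15.

1/15


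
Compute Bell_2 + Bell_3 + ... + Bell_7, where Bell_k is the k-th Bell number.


Recall Bell_k counts set partitions of a k-set (with Bell_0 = 1 by convention).
Bell_2 through Bell_7: 2, 5, 15, 52, 203, 877
Sum = 2 + 5 + 15 + 52 + 203 + 877 = 1154.

1154


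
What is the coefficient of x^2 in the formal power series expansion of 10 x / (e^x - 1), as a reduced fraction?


The exponential generating function for Bernoulli numbers is
x / (e^x - 1) = sum_{k>=0} B_k x^k / k!.
So the coefficient of x^2 in 10 x / (e^x - 1) is 10 B_2 / 2!.
Computing: B_2 = 1/6, 2! = 2, giving
10 * 1/6 / 2 = 5/6.

5/6


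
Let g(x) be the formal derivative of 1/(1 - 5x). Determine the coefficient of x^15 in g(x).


Differentiate termwise: d/dx sum_{k>=0} 5^k x^k = sum_{k>=1} k 5^k x^(k-1) = sum_{j>=0} (j+1) 5^(j+1) x^j.
Equivalently, d/dx [1/(1 - 5x)] = 5/(1 - 5x)^2.
For j = 15: 16 * 5^16 = 16 * 152587890625 = 2441406250000.

2441406250000


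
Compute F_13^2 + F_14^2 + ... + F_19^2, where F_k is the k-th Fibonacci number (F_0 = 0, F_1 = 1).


There is a standard identity sum_{k=0}^{N} F_k^2 = F_N * F_{N+1} (proved inductively from the telescoping relation F_k^2 = F_k F_{k+1} - F_{k-1} F_k). Then
sum_{k=13}^{19} F_k^2 = F_19 F_20 - F_12 F_13.
Computing: F_19 = 4181, F_20 = 6765, F_12 = 144, F_13 = 233.
Sum = 4181 * 6765 - 144 * 233 = 28250913.

28250913


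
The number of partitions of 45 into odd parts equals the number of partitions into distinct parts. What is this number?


Computing partitions of 45 into odd parts (1, 3, 5, ...):
Using the generating function prod_{k>=0} 1/(1-x^(2k+1)),
the count is 2048

2048


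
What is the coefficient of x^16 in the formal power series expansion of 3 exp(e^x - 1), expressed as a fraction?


exp(e^x - 1) is the exponential generating function for the Bell numbers Bell_k: exp(e^x - 1) = sum_{k>=0} Bell_k x^k / k!.
So the coefficient of x^16 in 3 exp(e^x - 1) is 3 Bell_16 / 16!.
Computing: Bell_16 = 10480142147 and 16! = 20922789888000, giving
3 * 10480142147/20922789888000 = 10480142147/6974263296000.

10480142147/6974263296000


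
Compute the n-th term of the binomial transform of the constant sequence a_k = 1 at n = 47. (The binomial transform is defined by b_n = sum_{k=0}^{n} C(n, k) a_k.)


With a_k = 1 for all k, b_n = sum_{k=0}^{n} C(n, k) = 2^n by the binomial theorem.
For n = 47: 2^47 = 140737488355328.

140737488355328


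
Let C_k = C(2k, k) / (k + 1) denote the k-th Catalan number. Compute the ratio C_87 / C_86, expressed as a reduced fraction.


Using C_k = (2k)! / (k! (k+1)!), the ratio C_{k+1}/C_k simplifies to
C_{k+1}/C_k = [(2k+2)! / ((k+1)! (k+2)!)] * [k! (k+1)! / (2k)!]
 = (2k+2)(2k+1) / ((k+1)(k+2)) = 2(2k+1) / (k+2).
For k = 86: 2(2*86 + 1) / (86 + 2) = 346/88 = 173/44.

173/44


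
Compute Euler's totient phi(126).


phi(n) counts integers in [1, n] coprime to n. Using the multiplicative formula phi(n) = n * prod_{p | n} (1 - 1/p):
126 = 2 * 3^2 * 7, so
phi(126) = 126 * (1 - 1/2) * (1 - 1/3) * (1 - 1/7) = 36.

36


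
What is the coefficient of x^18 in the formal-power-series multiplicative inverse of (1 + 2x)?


The inverse is 1/(1 + 2x). Apply the geometric identity 1/(1 - y) = sum_{k>=0} y^k with y = -2x:
1/(1 + 2x) = sum_{k>=0} (-2)^k x^k.
So the coefficient of x^18 is (-2)^18 = 262144.

262144


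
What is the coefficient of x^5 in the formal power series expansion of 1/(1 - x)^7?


The expansion 1/(1 - x)^r = sum_{k>=0} C(k + r - 1, r - 1) x^k follows from the multiset / negative-binomial theorem (or from repeated differentiation of the geometric series).
For r = 7 and k = 5:
C(11, 6) = 39916800 / (720 * 120) = 462.

462


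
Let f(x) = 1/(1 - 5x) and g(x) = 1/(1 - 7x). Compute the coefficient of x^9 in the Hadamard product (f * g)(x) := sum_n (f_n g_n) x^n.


f has coefficients f_k = 5^k and g has coefficients g_k = 7^k, so the Hadamard product has coefficient (f*g)_k = 5^k * 7^k = 35^k.
For k = 9: 35^9 = 78815638671875.

78815638671875


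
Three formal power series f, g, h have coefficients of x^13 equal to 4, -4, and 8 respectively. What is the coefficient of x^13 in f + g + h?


Series addition is componentwise:
4 + -4 + 8
= 8

8


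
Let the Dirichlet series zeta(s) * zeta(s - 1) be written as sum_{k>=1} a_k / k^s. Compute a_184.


Convolution gives a_k = sum_{d | k} d * 1 = sum_{d | k} d = sigma(k), the sum of positive divisors of k.
For k = 184, the divisors are 1, 2, 4, 8, 23, 46, 92, 184, so
sigma(184) = 1 + 2 + 4 + 8 + 23 + 46 + 92 + 184 = 360.

360
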